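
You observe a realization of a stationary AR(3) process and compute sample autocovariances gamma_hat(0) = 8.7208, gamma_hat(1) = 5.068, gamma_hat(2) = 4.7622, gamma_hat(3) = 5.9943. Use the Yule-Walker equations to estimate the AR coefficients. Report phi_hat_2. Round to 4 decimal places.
\hat\phi_{2} = 0.1230

The Yule-Walker equations for an AR(p) process read, in matrix form,
  Gamma_p phi = r_p,   with   (Gamma_p)_{ij} = gamma(|i - j|),
                       (r_p)_i = gamma(i),   i,j = 1..p.
Substitute the sample gammas (Toeplitz matrix and right-hand side of size 3):
  Gamma_p = [[8.7208, 5.068, 4.7622], [5.068, 8.7208, 5.068], [4.7622, 5.068, 8.7208]]
  r_p     = [5.068, 4.7622, 5.9943]
Written out (R1..R3):
  (R1) 8.7208 phi_1 + 5.068 phi_2 + 4.7622 phi_3 = 5.068
  (R2) 5.068 phi_1 + 8.7208 phi_2 + 5.068 phi_3 = 4.7622
  (R3) 4.7622 phi_1 + 5.068 phi_2 + 8.7208 phi_3 = 5.9943
Gaussian elimination:
  R2 <- R2 - (5.068/8.7208) R1 = R2 - (0.581139) R1:  5.775586 phi_2 + 2.300498 phi_3 = 1.816986
  R3 <- R3 - (4.7622/8.7208) R1 = R3 - (0.546074) R1:  2.300498 phi_2 + 6.120288 phi_3 = 3.226798
  R3 <- R3 - (2.300498/5.775586) R2 = R3 - (0.398314) R2:  5.203966 phi_3 = 2.503067
Back-substitution:
  phi_hat_3 = 2.503067 / 5.203966 = 0.480992
  phi_hat_2 = (1.816986 - (2.300498)(0.480992)) / 5.775586 = 0.123012
  phi_hat_1 = (5.068 - (5.068)(0.123012) - (4.7622)(0.480992)) / 8.7208 = 0.246995
So phi_hat = [0.2470, 0.1230, 0.4810].
Therefore phi_hat_2 = 0.1230.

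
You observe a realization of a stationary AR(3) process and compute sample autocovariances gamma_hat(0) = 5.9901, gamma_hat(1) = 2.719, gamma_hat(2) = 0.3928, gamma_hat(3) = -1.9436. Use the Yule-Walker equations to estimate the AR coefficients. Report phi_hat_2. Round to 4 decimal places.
\hat\phi_{2} = 0.0170

The Yule-Walker equations for an AR(p) process read, in matrix form,
  Gamma_p phi = r_p,   with   (Gamma_p)_{ij} = gamma(|i - j|),
                       (r_p)_i = gamma(i),   i,j = 1..p.
Substitute the sample gammas (Toeplitz matrix and right-hand side of size 3):
  Gamma_p = [[5.9901, 2.719, 0.3928], [2.719, 5.9901, 2.719], [0.3928, 2.719, 5.9901]]
  r_p     = [2.719, 0.3928, -1.9436]
Written out (R1..R3):
  (R1) 5.9901 phi_1 + 2.719 phi_2 + 0.3928 phi_3 = 2.719
  (R2) 2.719 phi_1 + 5.9901 phi_2 + 2.719 phi_3 = 0.3928
  (R3) 0.3928 phi_1 + 2.719 phi_2 + 5.9901 phi_3 = -1.9436
Gaussian elimination:
  R2 <- R2 - (2.719/5.9901) R1 = R2 - (0.453916) R1:  4.755903 phi_2 + 2.540702 phi_3 = -0.841397
  R3 <- R3 - (0.3928/5.9901) R1 = R3 - (0.065575) R1:  2.540702 phi_2 + 5.964342 phi_3 = -2.121898
  R3 <- R3 - (2.540702/4.755903) R2 = R3 - (0.534221) R2:  4.607047 phi_3 = -1.672407
Back-substitution:
  phi_hat_3 = -1.672407 / 4.607047 = -0.363011
  phi_hat_2 = (-0.841397 - (2.540702)(-0.363011)) / 4.755903 = 0.017011
  phi_hat_1 = (2.719 - (2.719)(0.017011) - (0.3928)(-0.363011)) / 5.9901 = 0.469998
So phi_hat = [0.4700, 0.0170, -0.3630].
Therefore phi_hat_2 = 0.0170.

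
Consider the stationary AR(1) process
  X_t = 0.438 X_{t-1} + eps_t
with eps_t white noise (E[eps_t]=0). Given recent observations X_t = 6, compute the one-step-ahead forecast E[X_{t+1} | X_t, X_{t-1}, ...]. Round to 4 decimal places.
E[X_{t+1} \mid \mathcal F_t] = 2.6280

For an AR(p) model X_t = c + sum_i phi_i X_{t-i} + eps_t, the
one-step-ahead conditional mean is
  E[X_{t+1} | X_t, ...] = c + sum_i phi_i X_{t+1-i}.
Substitute known values:
  E[X_{t+1} | ...] = (0.438) * (6)
                   = 2.6280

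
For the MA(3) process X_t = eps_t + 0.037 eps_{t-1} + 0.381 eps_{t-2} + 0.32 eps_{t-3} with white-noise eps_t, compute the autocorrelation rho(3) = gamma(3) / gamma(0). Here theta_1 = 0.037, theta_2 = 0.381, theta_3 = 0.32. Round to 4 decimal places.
\rho(3) = 0.2562

For an MA(q) process with theta_0 = 1, the autocovariance is
  gamma(k) = sigma^2 * sum_{i=0..q-k} theta_i * theta_{i+k},
and rho(k) = gamma(k) / gamma(0). Sigma^2 cancels.
  numerator   = (1)*(0.32) = 0.32.
  denominator = (1)^2 + (0.037)^2 + (0.381)^2 + (0.32)^2 = 1.24893.
  rho(3) = 0.32 / 1.24893 = 0.2562.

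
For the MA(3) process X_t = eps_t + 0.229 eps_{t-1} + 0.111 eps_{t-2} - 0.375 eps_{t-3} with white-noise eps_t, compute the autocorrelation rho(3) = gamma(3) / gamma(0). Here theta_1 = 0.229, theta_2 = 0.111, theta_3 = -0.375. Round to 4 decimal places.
\rho(3) = -0.3111

For an MA(q) process with theta_0 = 1, the autocovariance is
  gamma(k) = sigma^2 * sum_{i=0..q-k} theta_i * theta_{i+k},
and rho(k) = gamma(k) / gamma(0). Sigma^2 cancels.
  numerator   = (1)*(-0.375) = -0.375.
  denominator = (1)^2 + (0.229)^2 + (0.111)^2 + (-0.375)^2 = 1.205387.
  rho(3) = -0.375 / 1.205387 = -0.3111.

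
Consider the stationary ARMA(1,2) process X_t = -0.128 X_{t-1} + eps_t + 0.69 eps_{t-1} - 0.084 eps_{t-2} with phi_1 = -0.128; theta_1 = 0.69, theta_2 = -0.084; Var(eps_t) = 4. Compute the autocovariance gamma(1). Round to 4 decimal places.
\gamma(1) = 1.8848

Multiply the model equation by X_{t-k} and take expectations. With theta_0 = psi_0 = 1 and psi_j the MA(infinity) weights, this gives
  gamma(k) - sum_i phi_i gamma(k-i) = c_k,
  c_k = sigma^2 * sum_{j=k..q} theta_j psi_{j-k}   (c_k = 0 for k > q),
using gamma(-m) = gamma(m).
psi-weights needed (psi_j = theta_j + sum_i phi_i psi_{j-i}):
  psi_1 = theta_1 + phi_1 = 0.69 + (-0.128) = 0.562
  psi_2 = theta_2 + phi_1 psi_1 = -0.084 + (-0.128)(0.562) = -0.155936
Right-hand sides:
  c_0 = sigma^2 (1 + theta_1 psi_1 + theta_2 psi_2) = 4 * (1 + (0.69)(0.562) + (-0.084)(-0.155936)) = 4 * 1.400879 = 5.603514
  c_1 = sigma^2 (theta_1 + theta_2 psi_1) = 4 * (0.69 + (-0.084)(0.562)) = 2.571168
  c_2 = sigma^2 theta_2 = 4 * (-0.084) = -0.336
Equations for k = 0 and k = 1 (AR order 1):
  gamma(0) = phi_1 gamma(1) + c_0
  gamma(1) = phi_1 gamma(0) + c_1
Substituting the second into the first: gamma(0) (1 - phi_1^2) = c_0 + phi_1 c_1, so
  gamma(0) = (c_0 + phi_1 c_1) / (1 - phi_1^2) = (5.603514 + (-0.128)(2.571168)) / (1 - (-0.128)^2) = 5.274405 / 0.983616 = 5.36226.
  gamma(1) = phi_1 gamma(0) + c_1 = (-0.128)(5.36226) + (2.571168) = 1.884799.
Therefore gamma(1) = 1.8848 (to 4 decimal places).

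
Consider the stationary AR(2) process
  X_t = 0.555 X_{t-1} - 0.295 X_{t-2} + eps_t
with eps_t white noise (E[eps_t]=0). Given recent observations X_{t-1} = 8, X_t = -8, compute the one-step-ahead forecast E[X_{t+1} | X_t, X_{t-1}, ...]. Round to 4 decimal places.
E[X_{t+1} \mid \mathcal F_t] = -6.8000

For an AR(p) model X_t = c + sum_i phi_i X_{t-i} + eps_t, the
one-step-ahead conditional mean is
  E[X_{t+1} | X_t, ...] = c + sum_i phi_i X_{t+1-i}.
Substitute known values:
  E[X_{t+1} | ...] = (0.555) * (-8) + (-0.295) * (8)
                   = -6.8000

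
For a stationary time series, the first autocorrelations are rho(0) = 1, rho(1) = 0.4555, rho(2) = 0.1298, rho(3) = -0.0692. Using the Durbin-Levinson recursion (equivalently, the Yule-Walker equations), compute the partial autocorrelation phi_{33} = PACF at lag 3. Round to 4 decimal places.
\phi_{33} = -0.1140

The PACF at lag k is phi_{kk}, the last component of the solution
to the Yule-Walker system G_k phi = r_k where
  (G_k)_{ij} = rho(|i - j|), (r_k)_i = rho(i), i,j = 1..k.
Equivalently, Durbin-Levinson gives phi_{kk} iteratively:
  phi_{11} = rho(1)
  phi_{kk} = [rho(k) - sum_{j=1..k-1} phi_{k-1,j} rho(k-j)]
            / [1 - sum_{j=1..k-1} phi_{k-1,j} rho(j)],
  phi_{k,j} = phi_{k-1,j} - phi_{kk} phi_{k-1,k-j},  j = 1..k-1.
Step k = 1:
  phi_11 = rho(1) = 0.4555.
Step k = 2:
  phi_22 = [rho(2) - phi_11 rho(1)] / [1 - phi_11 rho(1)] = [0.1298 - (0.4555)(0.4555)] / [1 - (0.4555)(0.4555)]
         = -0.07768025 / 0.79251975 = -0.098017.
  Update: phi_21 = phi_11 - phi_22 phi_11 = 0.4555 - (-0.098017)(0.4555) = 0.500147.
Step k = 3:
  phi_33 = [rho(3) - phi_21 rho(2) - phi_22 rho(1)] / [1 - phi_21 rho(1) - phi_22 rho(2)]
    numerator   = -0.0692 - (0.500147)(0.1298) - (-0.098017)(0.4555) = -0.08947238
    denominator = 1 - (0.500147)(0.4555) - (-0.098017)(0.1298) = 0.78490578
  phi_33 = -0.08947238 / 0.78490578 = -0.114.
Therefore phi_{33} = -0.1140.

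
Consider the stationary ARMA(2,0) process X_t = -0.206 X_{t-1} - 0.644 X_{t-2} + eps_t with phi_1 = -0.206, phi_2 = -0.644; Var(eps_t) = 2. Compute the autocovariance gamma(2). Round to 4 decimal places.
\gamma(2) = -2.1462

Multiply the model equation by X_{t-k} and take expectations. With theta_0 = psi_0 = 1 and psi_j the MA(infinity) weights, this gives
  gamma(k) - sum_i phi_i gamma(k-i) = c_k,
  c_k = sigma^2 * sum_{j=k..q} theta_j psi_{j-k}   (c_k = 0 for k > q),
using gamma(-m) = gamma(m).
Pure AR (q = 0): c_0 = sigma^2 = 2, c_k = 0 for k >= 1.
Equations for k = 0, 1, 2 (AR order 2, c_2 = 0):
  (E0) gamma(0) = phi_1 gamma(1) + phi_2 gamma(2) + c_0
  (E1) gamma(1) = phi_1 gamma(0) + phi_2 gamma(1) + c_1
  (E2) gamma(2) = phi_1 gamma(1) + phi_2 gamma(0)
From (E1): gamma(1) = A gamma(0) + B with
  A = phi_1 / (1 - phi_2) = -0.206 / 1.644 = -0.125304,   B = c_1 / (1 - phi_2) = 0 / 1.644 = 0.
Insert (E2) into (E0): gamma(0) (1 - phi_2^2) = phi_1 (1 + phi_2) gamma(1) + c_0.
  phi_1 (1 + phi_2) = (-0.206)(0.356) = -0.073336,   1 - phi_2^2 = 0.585264.
Replace gamma(1) by A gamma(0) + B and collect gamma(0):
  gamma(0) [0.585264 - (-0.073336)(-0.125304)] = c_0 = 2
  gamma(0) * 0.576075 = 2
  gamma(0) = 2 / 0.576075 = 3.471772.
  gamma(1) = A gamma(0) = (-0.125304)(3.471772) = -0.435027.
  gamma(2) = phi_1 gamma(1) + phi_2 gamma(0) = (-0.206)(-0.435027) + (-0.644)(3.471772) = -2.146206.
Therefore gamma(2) = -2.1462 (to 4 decimal places).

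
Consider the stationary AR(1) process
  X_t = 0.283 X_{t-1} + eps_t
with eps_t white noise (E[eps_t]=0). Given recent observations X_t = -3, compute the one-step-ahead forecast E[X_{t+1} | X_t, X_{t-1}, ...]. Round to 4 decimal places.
E[X_{t+1} \mid \mathcal F_t] = -0.8490

For an AR(p) model X_t = c + sum_i phi_i X_{t-i} + eps_t, the
one-step-ahead conditional mean is
  E[X_{t+1} | X_t, ...] = c + sum_i phi_i X_{t+1-i}.
Substitute known values:
  E[X_{t+1} | ...] = (0.283) * (-3)
                   = -0.8490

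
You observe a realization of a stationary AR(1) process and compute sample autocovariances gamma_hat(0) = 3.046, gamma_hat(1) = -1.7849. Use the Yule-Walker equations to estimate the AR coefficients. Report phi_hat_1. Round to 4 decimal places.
\hat\phi_{1} = -0.5860

The Yule-Walker equations for an AR(p) process read, in matrix form,
  Gamma_p phi = r_p,   with   (Gamma_p)_{ij} = gamma(|i - j|),
                       (r_p)_i = gamma(i),   i,j = 1..p.
Substitute the sample gammas (Toeplitz matrix and right-hand side of size 1):
  Gamma_p = [[3.046]]
  r_p     = [-1.7849]
With p = 1 this is the single equation gamma(0) phi_1 = gamma(1):
  phi_hat_1 = gamma(1) / gamma(0) = -1.7849 / 3.046 = -0.5860.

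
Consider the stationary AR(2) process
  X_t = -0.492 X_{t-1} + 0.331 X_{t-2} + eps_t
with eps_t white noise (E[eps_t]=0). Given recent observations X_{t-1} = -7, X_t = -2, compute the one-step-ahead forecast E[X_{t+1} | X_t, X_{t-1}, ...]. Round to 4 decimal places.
E[X_{t+1} \mid \mathcal F_t] = -1.3330

For an AR(p) model X_t = c + sum_i phi_i X_{t-i} + eps_t, the
one-step-ahead conditional mean is
  E[X_{t+1} | X_t, ...] = c + sum_i phi_i X_{t+1-i}.
Substitute known values:
  E[X_{t+1} | ...] = (-0.492) * (-2) + (0.331) * (-7)
                   = -1.3330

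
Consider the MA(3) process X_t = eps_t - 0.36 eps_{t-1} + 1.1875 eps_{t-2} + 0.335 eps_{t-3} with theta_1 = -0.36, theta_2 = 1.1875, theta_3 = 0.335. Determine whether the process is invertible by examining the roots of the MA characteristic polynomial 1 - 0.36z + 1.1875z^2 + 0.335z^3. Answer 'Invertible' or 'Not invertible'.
\text{Not invertible}

The MA(q) characteristic polynomial is P(z) = 1 - 0.36z + 1.1875z^2 + 0.335z^3.
Invertibility requires all roots to lie outside the unit circle, i.e. |z| > 1 for every root.
Degree 3: look for a simple real root z0 first, then factor out (1 - z/z0) and solve the remaining quadratic.
Testing z0 = -4: P(-4) = 1 + (-0.36)(-4) + (1.1875)(-4)^2 + (0.335)(-4)^3
  = 1 + (1.44) + (19) + (-21.44) = 0.  So z_0 = -4 is a root, |z_0| = 4.
Divide out the factor (1 + 0.25 z) = (1 - z/z0) (since 1/z0 = -0.25):
  P(z) = (1 + 0.25 z)(1 + (-0.61) z + (1.34) z^2)
  [check: z-coef -0.61 - (-0.25) = -0.36; z^2-coef 1.34 - (-0.25)(-0.61) = 1.1875; z^3-coef -(-0.25)(1.34) = 0.335.]
Remaining roots from the quadratic factor 1 + (-0.61) z + (1.34) z^2:
  Set 1 + (-0.61) z + (1.34) z^2 = 0, i.e. a z^2 + b z + c = 0 with a = 1.34, b = -0.61, c = 1.
  Discriminant D = b^2 - 4ac = (-0.61)^2 - 4*(1.34)*1 = 0.3721 - (5.36) = -4.9879.
  D < 0, so the roots are the complex-conjugate pair z = (-b +/- i sqrt(-D)) / (2a) = 0.2276 +/- 0.8333i.
  For a conjugate pair |z|^2 = z * conj(z) = (product of roots) = c/a = 1/(1.34) = 0.746269, so |z| = sqrt(0.746269) = 0.8639 for both roots.
Moduli of all roots: 4.0000, 0.8639, 0.8639.
All moduli strictly greater than 1? No.
Verdict: Not invertible.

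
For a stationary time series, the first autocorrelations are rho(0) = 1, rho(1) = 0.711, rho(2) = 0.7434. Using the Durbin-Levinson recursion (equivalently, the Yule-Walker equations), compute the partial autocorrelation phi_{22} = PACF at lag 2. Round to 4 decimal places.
\phi_{22} = 0.4811

The PACF at lag k is phi_{kk}, the last component of the solution
to the Yule-Walker system G_k phi = r_k where
  (G_k)_{ij} = rho(|i - j|), (r_k)_i = rho(i), i,j = 1..k.
Equivalently, Durbin-Levinson gives phi_{kk} iteratively:
  phi_{11} = rho(1)
  phi_{kk} = [rho(k) - sum_{j=1..k-1} phi_{k-1,j} rho(k-j)]
            / [1 - sum_{j=1..k-1} phi_{k-1,j} rho(j)],
  phi_{k,j} = phi_{k-1,j} - phi_{kk} phi_{k-1,k-j},  j = 1..k-1.
Step k = 1:
  phi_11 = rho(1) = 0.711.
Step k = 2:
  phi_22 = [rho(2) - phi_11 rho(1)] / [1 - phi_11 rho(1)] = [0.7434 - (0.711)(0.711)] / [1 - (0.711)(0.711)]
         = 0.237879 / 0.494479 = 0.4811.
Therefore phi_{22} = 0.4811.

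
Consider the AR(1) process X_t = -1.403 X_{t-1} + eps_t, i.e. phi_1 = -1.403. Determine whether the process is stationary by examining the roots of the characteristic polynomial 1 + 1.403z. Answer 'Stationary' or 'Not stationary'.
\text{Not stationary}

The AR(p) characteristic polynomial is P(z) = 1 + 1.403z.
Stationarity requires all roots to lie outside the unit circle, i.e. |z| > 1 for every root.
This is linear in z: 1 + (1.403) z = 0  =>  z = -1/(1.403) = -0.712758,  |z| = 0.712758.
Moduli of all roots: 0.7128.
All moduli strictly greater than 1? No.
Verdict: Not stationary.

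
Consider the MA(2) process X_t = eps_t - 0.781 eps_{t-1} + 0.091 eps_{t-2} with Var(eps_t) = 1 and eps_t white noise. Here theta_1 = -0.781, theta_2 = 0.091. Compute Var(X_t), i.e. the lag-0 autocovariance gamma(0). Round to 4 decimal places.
\gamma(0) = 1.6182

For an MA(q) process X_t = eps_t + sum_i theta_i eps_{t-i} with
Var(eps_t) = sigma^2, the variance is
  gamma(0) = sigma^2 * (1 + sum_i theta_i^2).
  sum_i theta_i^2 = (-0.781)^2 + (0.091)^2 = 0.609961 + 0.008281 = 0.618242.
  gamma(0) = 1 * (1 + 0.618242) = 1 * 1.618242 = 1.618242, which rounds to 1.6182.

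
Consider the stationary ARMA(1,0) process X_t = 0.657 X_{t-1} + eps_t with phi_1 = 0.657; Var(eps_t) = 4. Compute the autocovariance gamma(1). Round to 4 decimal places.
\gamma(1) = 4.6239

Multiply the model equation by X_{t-k} and take expectations. With theta_0 = psi_0 = 1 and psi_j the MA(infinity) weights, this gives
  gamma(k) - sum_i phi_i gamma(k-i) = c_k,
  c_k = sigma^2 * sum_{j=k..q} theta_j psi_{j-k}   (c_k = 0 for k > q),
using gamma(-m) = gamma(m).
Pure AR (q = 0): c_0 = sigma^2 = 4, c_k = 0 for k >= 1.
Equations for k = 0 and k = 1 (AR order 1):
  gamma(0) = phi_1 gamma(1) + c_0
  gamma(1) = phi_1 gamma(0) + c_1
Substituting the second into the first: gamma(0) (1 - phi_1^2) = c_0 + phi_1 c_1, so
  gamma(0) = c_0 / (1 - phi_1^2) = 4 / (1 - (0.657)^2) = 4 / 0.568351 = 7.037904.
  gamma(1) = phi_1 gamma(0) = (0.657)(7.037904) = 4.623903.
Therefore gamma(1) = 4.6239 (to 4 decimal places).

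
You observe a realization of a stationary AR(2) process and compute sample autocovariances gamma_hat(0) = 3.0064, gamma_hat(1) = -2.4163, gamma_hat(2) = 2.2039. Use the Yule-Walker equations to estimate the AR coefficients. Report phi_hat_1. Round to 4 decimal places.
\hat\phi_{1} = -0.6060

The Yule-Walker equations for an AR(p) process read, in matrix form,
  Gamma_p phi = r_p,   with   (Gamma_p)_{ij} = gamma(|i - j|),
                       (r_p)_i = gamma(i),   i,j = 1..p.
Substitute the sample gammas (Toeplitz matrix and right-hand side of size 2):
  Gamma_p = [[3.0064, -2.4163], [-2.4163, 3.0064]]
  r_p     = [-2.4163, 2.2039]
Written out:
  3.0064 phi_1 - 2.4163 phi_2 = -2.4163
  -2.4163 phi_1 + 3.0064 phi_2 = 2.2039
Solve by Cramer's rule:
  det = gamma(0)^2 - gamma(1)^2 = (3.0064)^2 - (-2.4163)^2 = 9.03844096 - 5.83850569 = 3.19993527
  phi_hat_1 = [gamma(1) gamma(0) - gamma(1) gamma(2)] / det = [(-2.4163)(3.0064) - (-2.4163)(2.2039)] / 3.19993527 = -1.93908075 / 3.19993527 = -0.606
  phi_hat_2 = [gamma(0) gamma(2) - gamma(1)^2] / det = [(3.0064)(2.2039) - (-2.4163)^2] / 3.19993527 = 0.78729927 / 3.19993527 = 0.246
So phi_hat = [-0.6060, 0.2460].
Therefore phi_hat_1 = -0.6060.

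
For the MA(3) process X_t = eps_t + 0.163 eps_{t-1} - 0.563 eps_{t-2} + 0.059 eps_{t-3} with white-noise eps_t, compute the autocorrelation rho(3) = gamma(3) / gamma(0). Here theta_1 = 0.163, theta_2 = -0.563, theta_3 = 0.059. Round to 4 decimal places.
\rho(3) = 0.0438

For an MA(q) process with theta_0 = 1, the autocovariance is
  gamma(k) = sigma^2 * sum_{i=0..q-k} theta_i * theta_{i+k},
and rho(k) = gamma(k) / gamma(0). Sigma^2 cancels.
  numerator   = (1)*(0.059) = 0.059.
  denominator = (1)^2 + (0.163)^2 + (-0.563)^2 + (0.059)^2 = 1.347019.
  rho(3) = 0.059 / 1.347019 = 0.0438.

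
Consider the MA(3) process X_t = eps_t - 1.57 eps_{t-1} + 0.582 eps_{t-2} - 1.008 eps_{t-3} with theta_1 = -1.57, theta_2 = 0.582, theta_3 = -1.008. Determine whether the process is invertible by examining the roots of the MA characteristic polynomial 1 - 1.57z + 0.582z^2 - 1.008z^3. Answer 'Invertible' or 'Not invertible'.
\text{Not invertible}

The MA(q) characteristic polynomial is P(z) = 1 - 1.57z + 0.582z^2 - 1.008z^3.
Invertibility requires all roots to lie outside the unit circle, i.e. |z| > 1 for every root.
Degree 3: look for a simple real root z0 first, then factor out (1 - z/z0) and solve the remaining quadratic.
Testing z0 = 0.625: P(0.625) = 1 + (-1.57)(0.625) + (0.582)(0.625)^2 + (-1.008)(0.625)^3
  = 1 + (-0.98125) + (0.227344) + (-0.246094) = 0.  So z_0 = 0.625 is a root, |z_0| = 0.625.
Divide out the factor (1 - 1.6 z) = (1 - z/z0) (since 1/z0 = 1.6):
  P(z) = (1 - 1.6 z)(1 + (0.03) z + (0.63) z^2)
  [check: z-coef 0.03 - (1.6) = -1.57; z^2-coef 0.63 - (1.6)(0.03) = 0.582; z^3-coef -(1.6)(0.63) = -1.008.]
Remaining roots from the quadratic factor 1 + (0.03) z + (0.63) z^2:
  Set 1 + (0.03) z + (0.63) z^2 = 0, i.e. a z^2 + b z + c = 0 with a = 0.63, b = 0.03, c = 1.
  Discriminant D = b^2 - 4ac = (0.03)^2 - 4*(0.63)*1 = 0.0009 - (2.52) = -2.5191.
  D < 0, so the roots are the complex-conjugate pair z = (-b +/- i sqrt(-D)) / (2a) = -0.0238 +/- 1.2597i.
  For a conjugate pair |z|^2 = z * conj(z) = (product of roots) = c/a = 1/(0.63) = 1.587302, so |z| = sqrt(1.587302) = 1.2599 for both roots.
Moduli of all roots: 0.6250, 1.2599, 1.2599.
All moduli strictly greater than 1? No.
Verdict: Not invertible.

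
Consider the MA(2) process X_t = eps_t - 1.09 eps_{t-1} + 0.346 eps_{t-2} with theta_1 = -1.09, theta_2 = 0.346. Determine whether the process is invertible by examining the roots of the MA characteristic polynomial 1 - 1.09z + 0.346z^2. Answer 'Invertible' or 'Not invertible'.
\text{Invertible}

The MA(q) characteristic polynomial is P(z) = 1 - 1.09z + 0.346z^2.
Invertibility requires all roots to lie outside the unit circle, i.e. |z| > 1 for every root.
Set 1 + (-1.09) z + (0.346) z^2 = 0, i.e. a z^2 + b z + c = 0 with a = 0.346, b = -1.09, c = 1.
Discriminant D = b^2 - 4ac = (-1.09)^2 - 4*(0.346)*1 = 1.1881 - (1.384) = -0.1959.
D < 0, so the roots are the complex-conjugate pair z = (-b +/- i sqrt(-D)) / (2a) = 1.5751 +/- 0.6396i.
For a conjugate pair |z|^2 = z * conj(z) = (product of roots) = c/a = 1/(0.346) = 2.890173, so |z| = sqrt(2.890173) = 1.7001 for both roots.
Moduli of all roots: 1.7001, 1.7001.
All moduli strictly greater than 1? Yes.
Verdict: Invertible.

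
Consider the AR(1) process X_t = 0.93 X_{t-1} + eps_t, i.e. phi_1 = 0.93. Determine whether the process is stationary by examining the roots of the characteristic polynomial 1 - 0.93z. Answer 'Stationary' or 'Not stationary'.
\text{Stationary}

The AR(p) characteristic polynomial is P(z) = 1 - 0.93z.
Stationarity requires all roots to lie outside the unit circle, i.e. |z| > 1 for every root.
This is linear in z: 1 + (-0.93) z = 0  =>  z = -1/(-0.93) = 1.075269,  |z| = 1.075269.
Moduli of all roots: 1.0753.
All moduli strictly greater than 1? Yes.
Verdict: Stationary.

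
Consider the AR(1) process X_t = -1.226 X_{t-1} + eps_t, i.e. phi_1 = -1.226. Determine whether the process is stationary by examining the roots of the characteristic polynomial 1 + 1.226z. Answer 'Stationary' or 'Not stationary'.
\text{Not stationary}

The AR(p) characteristic polynomial is P(z) = 1 + 1.226z.
Stationarity requires all roots to lie outside the unit circle, i.e. |z| > 1 for every root.
This is linear in z: 1 + (1.226) z = 0  =>  z = -1/(1.226) = -0.815661,  |z| = 0.815661.
Moduli of all roots: 0.8157.
All moduli strictly greater than 1? No.
Verdict: Not stationary.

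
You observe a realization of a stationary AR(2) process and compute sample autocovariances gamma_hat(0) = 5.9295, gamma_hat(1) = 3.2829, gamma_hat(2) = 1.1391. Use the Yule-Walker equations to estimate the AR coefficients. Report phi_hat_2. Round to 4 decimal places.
\hat\phi_{2} = -0.1650

The Yule-Walker equations for an AR(p) process read, in matrix form,
  Gamma_p phi = r_p,   with   (Gamma_p)_{ij} = gamma(|i - j|),
                       (r_p)_i = gamma(i),   i,j = 1..p.
Substitute the sample gammas (Toeplitz matrix and right-hand side of size 2):
  Gamma_p = [[5.9295, 3.2829], [3.2829, 5.9295]]
  r_p     = [3.2829, 1.1391]
Written out:
  5.9295 phi_1 + 3.2829 phi_2 = 3.2829
  3.2829 phi_1 + 5.9295 phi_2 = 1.1391
Solve by Cramer's rule:
  det = gamma(0)^2 - gamma(1)^2 = (5.9295)^2 - (3.2829)^2 = 35.15897025 - 10.77743241 = 24.38153784
  phi_hat_1 = [gamma(1) gamma(0) - gamma(1) gamma(2)] / det = [(3.2829)(5.9295) - (3.2829)(1.1391)] / 24.38153784 = 15.72640416 / 24.38153784 = 0.645
  phi_hat_2 = [gamma(0) gamma(2) - gamma(1)^2] / det = [(5.9295)(1.1391) - (3.2829)^2] / 24.38153784 = -4.02313896 / 24.38153784 = -0.165
So phi_hat = [0.6450, -0.1650].
Therefore phi_hat_2 = -0.1650.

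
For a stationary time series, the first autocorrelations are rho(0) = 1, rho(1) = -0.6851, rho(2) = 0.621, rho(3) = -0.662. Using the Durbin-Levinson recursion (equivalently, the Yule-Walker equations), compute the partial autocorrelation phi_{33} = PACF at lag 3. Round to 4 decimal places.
\phi_{33} = -0.3332

The PACF at lag k is phi_{kk}, the last component of the solution
to the Yule-Walker system G_k phi = r_k where
  (G_k)_{ij} = rho(|i - j|), (r_k)_i = rho(i), i,j = 1..k.
Equivalently, Durbin-Levinson gives phi_{kk} iteratively:
  phi_{11} = rho(1)
  phi_{kk} = [rho(k) - sum_{j=1..k-1} phi_{k-1,j} rho(k-j)]
            / [1 - sum_{j=1..k-1} phi_{k-1,j} rho(j)],
  phi_{k,j} = phi_{k-1,j} - phi_{kk} phi_{k-1,k-j},  j = 1..k-1.
Step k = 1:
  phi_11 = rho(1) = -0.6851.
Step k = 2:
  phi_22 = [rho(2) - phi_11 rho(1)] / [1 - phi_11 rho(1)] = [0.621 - (-0.6851)(-0.6851)] / [1 - (-0.6851)(-0.6851)]
         = 0.15163799 / 0.53063799 = 0.285765.
  Update: phi_21 = phi_11 - phi_22 phi_11 = -0.6851 - (0.285765)(-0.6851) = -0.489322.
Step k = 3:
  phi_33 = [rho(3) - phi_21 rho(2) - phi_22 rho(1)] / [1 - phi_21 rho(1) - phi_22 rho(2)]
    numerator   = -0.662 - (-0.489322)(0.621) - (0.285765)(-0.6851) = -0.16235308
    denominator = 1 - (-0.489322)(-0.6851) - (0.285765)(0.621) = 0.4873051
  phi_33 = -0.16235308 / 0.4873051 = -0.3332.
Therefore phi_{33} = -0.3332.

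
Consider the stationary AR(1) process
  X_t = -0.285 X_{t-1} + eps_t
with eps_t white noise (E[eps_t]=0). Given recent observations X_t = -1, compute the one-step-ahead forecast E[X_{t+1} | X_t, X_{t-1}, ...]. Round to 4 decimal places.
E[X_{t+1} \mid \mathcal F_t] = 0.2850

For an AR(p) model X_t = c + sum_i phi_i X_{t-i} + eps_t, the
one-step-ahead conditional mean is
  E[X_{t+1} | X_t, ...] = c + sum_i phi_i X_{t+1-i}.
Substitute known values:
  E[X_{t+1} | ...] = (-0.285) * (-1)
                   = 0.2850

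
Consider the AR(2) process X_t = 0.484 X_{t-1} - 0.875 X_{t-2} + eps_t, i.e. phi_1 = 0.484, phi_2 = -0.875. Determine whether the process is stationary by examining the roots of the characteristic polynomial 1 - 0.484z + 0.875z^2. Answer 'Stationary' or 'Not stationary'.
\text{Stationary}

The AR(p) characteristic polynomial is P(z) = 1 - 0.484z + 0.875z^2.
Stationarity requires all roots to lie outside the unit circle, i.e. |z| > 1 for every root.
Set 1 + (-0.484) z + (0.875) z^2 = 0, i.e. a z^2 + b z + c = 0 with a = 0.875, b = -0.484, c = 1.
Discriminant D = b^2 - 4ac = (-0.484)^2 - 4*(0.875)*1 = 0.234256 - (3.5) = -3.265744.
D < 0, so the roots are the complex-conjugate pair z = (-b +/- i sqrt(-D)) / (2a) = 0.2766 +/- 1.0326i.
For a conjugate pair |z|^2 = z * conj(z) = (product of roots) = c/a = 1/(0.875) = 1.142857, so |z| = sqrt(1.142857) = 1.069 for both roots.
Moduli of all roots: 1.0690, 1.0690.
All moduli strictly greater than 1? Yes.
Verdict: Stationary.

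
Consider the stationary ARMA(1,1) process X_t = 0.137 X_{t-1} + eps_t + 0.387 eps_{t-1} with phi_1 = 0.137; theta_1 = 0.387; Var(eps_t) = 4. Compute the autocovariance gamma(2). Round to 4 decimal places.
\gamma(2) = 0.3082

Multiply the model equation by X_{t-k} and take expectations. With theta_0 = psi_0 = 1 and psi_j the MA(infinity) weights, this gives
  gamma(k) - sum_i phi_i gamma(k-i) = c_k,
  c_k = sigma^2 * sum_{j=k..q} theta_j psi_{j-k}   (c_k = 0 for k > q),
using gamma(-m) = gamma(m).
psi-weights needed (psi_j = theta_j + sum_i phi_i psi_{j-i}):
  psi_1 = theta_1 + phi_1 = 0.387 + (0.137) = 0.524
Right-hand sides:
  c_0 = sigma^2 (1 + theta_1 psi_1) = 4 * (1 + (0.387)(0.524)) = 4 * 1.202788 = 4.811152
  c_1 = sigma^2 theta_1 = 4 * (0.387) = 1.548
  c_2 = 0
Equations for k = 0 and k = 1 (AR order 1):
  gamma(0) = phi_1 gamma(1) + c_0
  gamma(1) = phi_1 gamma(0) + c_1
Substituting the second into the first: gamma(0) (1 - phi_1^2) = c_0 + phi_1 c_1, so
  gamma(0) = (c_0 + phi_1 c_1) / (1 - phi_1^2) = (4.811152 + (0.137)(1.548)) / (1 - (0.137)^2) = 5.023228 / 0.981231 = 5.119312.
  gamma(1) = phi_1 gamma(0) + c_1 = (0.137)(5.119312) + (1.548) = 2.249346.
For k = 2 (> q): gamma(2) = phi_1 gamma(1) = (0.137)(2.249346) = 0.30816.
Therefore gamma(2) = 0.3082 (to 4 decimal places).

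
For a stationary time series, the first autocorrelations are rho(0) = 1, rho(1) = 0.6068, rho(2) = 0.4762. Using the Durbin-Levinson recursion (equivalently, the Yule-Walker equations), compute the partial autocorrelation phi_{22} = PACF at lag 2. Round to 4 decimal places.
\phi_{22} = 0.1709

The PACF at lag k is phi_{kk}, the last component of the solution
to the Yule-Walker system G_k phi = r_k where
  (G_k)_{ij} = rho(|i - j|), (r_k)_i = rho(i), i,j = 1..k.
Equivalently, Durbin-Levinson gives phi_{kk} iteratively:
  phi_{11} = rho(1)
  phi_{kk} = [rho(k) - sum_{j=1..k-1} phi_{k-1,j} rho(k-j)]
            / [1 - sum_{j=1..k-1} phi_{k-1,j} rho(j)],
  phi_{k,j} = phi_{k-1,j} - phi_{kk} phi_{k-1,k-j},  j = 1..k-1.
Step k = 1:
  phi_11 = rho(1) = 0.6068.
Step k = 2:
  phi_22 = [rho(2) - phi_11 rho(1)] / [1 - phi_11 rho(1)] = [0.4762 - (0.6068)(0.6068)] / [1 - (0.6068)(0.6068)]
         = 0.10799376 / 0.63179376 = 0.1709.
Therefore phi_{22} = 0.1709.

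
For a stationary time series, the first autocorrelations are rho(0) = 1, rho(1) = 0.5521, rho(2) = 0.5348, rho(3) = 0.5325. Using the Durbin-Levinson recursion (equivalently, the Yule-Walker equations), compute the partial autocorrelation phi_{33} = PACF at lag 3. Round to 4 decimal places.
\phi_{33} = 0.2460

The PACF at lag k is phi_{kk}, the last component of the solution
to the Yule-Walker system G_k phi = r_k where
  (G_k)_{ij} = rho(|i - j|), (r_k)_i = rho(i), i,j = 1..k.
Equivalently, Durbin-Levinson gives phi_{kk} iteratively:
  phi_{11} = rho(1)
  phi_{kk} = [rho(k) - sum_{j=1..k-1} phi_{k-1,j} rho(k-j)]
            / [1 - sum_{j=1..k-1} phi_{k-1,j} rho(j)],
  phi_{k,j} = phi_{k-1,j} - phi_{kk} phi_{k-1,k-j},  j = 1..k-1.
Step k = 1:
  phi_11 = rho(1) = 0.5521.
Step k = 2:
  phi_22 = [rho(2) - phi_11 rho(1)] / [1 - phi_11 rho(1)] = [0.5348 - (0.5521)(0.5521)] / [1 - (0.5521)(0.5521)]
         = 0.22998559 / 0.69518559 = 0.330826.
  Update: phi_21 = phi_11 - phi_22 phi_11 = 0.5521 - (0.330826)(0.5521) = 0.369451.
Step k = 3:
  phi_33 = [rho(3) - phi_21 rho(2) - phi_22 rho(1)] / [1 - phi_21 rho(1) - phi_22 rho(2)]
    numerator   = 0.5325 - (0.369451)(0.5348) - (0.330826)(0.5521) = 0.15226854
    denominator = 1 - (0.369451)(0.5521) - (0.330826)(0.5348) = 0.61910034
  phi_33 = 0.15226854 / 0.61910034 = 0.246.
Therefore phi_{33} = 0.2460.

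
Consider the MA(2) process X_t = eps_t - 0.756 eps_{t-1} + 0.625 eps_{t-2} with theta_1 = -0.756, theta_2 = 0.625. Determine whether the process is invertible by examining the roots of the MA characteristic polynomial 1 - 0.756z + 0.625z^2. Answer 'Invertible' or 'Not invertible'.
\text{Invertible}

The MA(q) characteristic polynomial is P(z) = 1 - 0.756z + 0.625z^2.
Invertibility requires all roots to lie outside the unit circle, i.e. |z| > 1 for every root.
Set 1 + (-0.756) z + (0.625) z^2 = 0, i.e. a z^2 + b z + c = 0 with a = 0.625, b = -0.756, c = 1.
Discriminant D = b^2 - 4ac = (-0.756)^2 - 4*(0.625)*1 = 0.571536 - (2.5) = -1.928464.
D < 0, so the roots are the complex-conjugate pair z = (-b +/- i sqrt(-D)) / (2a) = 0.6048 +/- 1.111i.
For a conjugate pair |z|^2 = z * conj(z) = (product of roots) = c/a = 1/(0.625) = 1.6, so |z| = sqrt(1.6) = 1.2649 for both roots.
Moduli of all roots: 1.2649, 1.2649.
All moduli strictly greater than 1? Yes.
Verdict: Invertible.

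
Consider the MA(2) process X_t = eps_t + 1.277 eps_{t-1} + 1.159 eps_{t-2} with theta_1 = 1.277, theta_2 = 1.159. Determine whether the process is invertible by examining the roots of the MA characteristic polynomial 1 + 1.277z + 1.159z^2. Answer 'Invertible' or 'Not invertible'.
\text{Not invertible}

The MA(q) characteristic polynomial is P(z) = 1 + 1.277z + 1.159z^2.
Invertibility requires all roots to lie outside the unit circle, i.e. |z| > 1 for every root.
Set 1 + (1.277) z + (1.159) z^2 = 0, i.e. a z^2 + b z + c = 0 with a = 1.159, b = 1.277, c = 1.
Discriminant D = b^2 - 4ac = (1.277)^2 - 4*(1.159)*1 = 1.630729 - (4.636) = -3.005271.
D < 0, so the roots are the complex-conjugate pair z = (-b +/- i sqrt(-D)) / (2a) = -0.5509 +/- 0.7479i.
For a conjugate pair |z|^2 = z * conj(z) = (product of roots) = c/a = 1/(1.159) = 0.862813, so |z| = sqrt(0.862813) = 0.9289 for both roots.
Moduli of all roots: 0.9289, 0.9289.
All moduli strictly greater than 1? No.
Verdict: Not invertible.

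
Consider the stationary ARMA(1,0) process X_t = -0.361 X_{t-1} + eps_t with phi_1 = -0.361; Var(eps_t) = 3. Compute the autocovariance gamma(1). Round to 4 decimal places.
\gamma(1) = -1.2453

Multiply the model equation by X_{t-k} and take expectations. With theta_0 = psi_0 = 1 and psi_j the MA(infinity) weights, this gives
  gamma(k) - sum_i phi_i gamma(k-i) = c_k,
  c_k = sigma^2 * sum_{j=k..q} theta_j psi_{j-k}   (c_k = 0 for k > q),
using gamma(-m) = gamma(m).
Pure AR (q = 0): c_0 = sigma^2 = 3, c_k = 0 for k >= 1.
Equations for k = 0 and k = 1 (AR order 1):
  gamma(0) = phi_1 gamma(1) + c_0
  gamma(1) = phi_1 gamma(0) + c_1
Substituting the second into the first: gamma(0) (1 - phi_1^2) = c_0 + phi_1 c_1, so
  gamma(0) = c_0 / (1 - phi_1^2) = 3 / (1 - (-0.361)^2) = 3 / 0.869679 = 3.449549.
  gamma(1) = phi_1 gamma(0) = (-0.361)(3.449549) = -1.245287.
Therefore gamma(1) = -1.2453 (to 4 decimal places).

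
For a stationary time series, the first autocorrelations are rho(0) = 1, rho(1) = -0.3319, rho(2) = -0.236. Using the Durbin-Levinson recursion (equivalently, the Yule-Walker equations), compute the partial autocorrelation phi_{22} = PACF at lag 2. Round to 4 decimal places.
\phi_{22} = -0.3890

The PACF at lag k is phi_{kk}, the last component of the solution
to the Yule-Walker system G_k phi = r_k where
  (G_k)_{ij} = rho(|i - j|), (r_k)_i = rho(i), i,j = 1..k.
Equivalently, Durbin-Levinson gives phi_{kk} iteratively:
  phi_{11} = rho(1)
  phi_{kk} = [rho(k) - sum_{j=1..k-1} phi_{k-1,j} rho(k-j)]
            / [1 - sum_{j=1..k-1} phi_{k-1,j} rho(j)],
  phi_{k,j} = phi_{k-1,j} - phi_{kk} phi_{k-1,k-j},  j = 1..k-1.
Step k = 1:
  phi_11 = rho(1) = -0.3319.
Step k = 2:
  phi_22 = [rho(2) - phi_11 rho(1)] / [1 - phi_11 rho(1)] = [-0.236 - (-0.3319)(-0.3319)] / [1 - (-0.3319)(-0.3319)]
         = -0.34615761 / 0.88984239 = -0.389.
Therefore phi_{22} = -0.3890.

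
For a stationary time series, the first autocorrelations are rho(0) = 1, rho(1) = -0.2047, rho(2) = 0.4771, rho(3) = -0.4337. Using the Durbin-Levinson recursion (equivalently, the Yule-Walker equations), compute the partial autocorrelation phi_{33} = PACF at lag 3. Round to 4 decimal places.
\phi_{33} = -0.3780

The PACF at lag k is phi_{kk}, the last component of the solution
to the Yule-Walker system G_k phi = r_k where
  (G_k)_{ij} = rho(|i - j|), (r_k)_i = rho(i), i,j = 1..k.
Equivalently, Durbin-Levinson gives phi_{kk} iteratively:
  phi_{11} = rho(1)
  phi_{kk} = [rho(k) - sum_{j=1..k-1} phi_{k-1,j} rho(k-j)]
            / [1 - sum_{j=1..k-1} phi_{k-1,j} rho(j)],
  phi_{k,j} = phi_{k-1,j} - phi_{kk} phi_{k-1,k-j},  j = 1..k-1.
Step k = 1:
  phi_11 = rho(1) = -0.2047.
Step k = 2:
  phi_22 = [rho(2) - phi_11 rho(1)] / [1 - phi_11 rho(1)] = [0.4771 - (-0.2047)(-0.2047)] / [1 - (-0.2047)(-0.2047)]
         = 0.43519791 / 0.95809791 = 0.454231.
  Update: phi_21 = phi_11 - phi_22 phi_11 = -0.2047 - (0.454231)(-0.2047) = -0.111719.
Step k = 3:
  phi_33 = [rho(3) - phi_21 rho(2) - phi_22 rho(1)] / [1 - phi_21 rho(1) - phi_22 rho(2)]
    numerator   = -0.4337 - (-0.111719)(0.4771) - (0.454231)(-0.2047) = -0.2874178
    denominator = 1 - (-0.111719)(-0.2047) - (0.454231)(0.4771) = 0.76041747
  phi_33 = -0.2874178 / 0.76041747 = -0.378.
Therefore phi_{33} = -0.3780.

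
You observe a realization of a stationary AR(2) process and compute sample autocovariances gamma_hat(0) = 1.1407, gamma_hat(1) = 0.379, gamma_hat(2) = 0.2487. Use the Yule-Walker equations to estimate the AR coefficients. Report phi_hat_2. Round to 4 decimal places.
\hat\phi_{2} = 0.1210

The Yule-Walker equations for an AR(p) process read, in matrix form,
  Gamma_p phi = r_p,   with   (Gamma_p)_{ij} = gamma(|i - j|),
                       (r_p)_i = gamma(i),   i,j = 1..p.
Substitute the sample gammas (Toeplitz matrix and right-hand side of size 2):
  Gamma_p = [[1.1407, 0.379], [0.379, 1.1407]]
  r_p     = [0.379, 0.2487]
Written out:
  1.1407 phi_1 + 0.379 phi_2 = 0.379
  0.379 phi_1 + 1.1407 phi_2 = 0.2487
Solve by Cramer's rule:
  det = gamma(0)^2 - gamma(1)^2 = (1.1407)^2 - (0.379)^2 = 1.30119649 - 0.143641 = 1.15755549
  phi_hat_1 = [gamma(1) gamma(0) - gamma(1) gamma(2)] / det = [(0.379)(1.1407) - (0.379)(0.2487)] / 1.15755549 = 0.338068 / 1.15755549 = 0.2921
  phi_hat_2 = [gamma(0) gamma(2) - gamma(1)^2] / det = [(1.1407)(0.2487) - (0.379)^2] / 1.15755549 = 0.14005109 / 1.15755549 = 0.121
So phi_hat = [0.2921, 0.1210].
Therefore phi_hat_2 = 0.1210.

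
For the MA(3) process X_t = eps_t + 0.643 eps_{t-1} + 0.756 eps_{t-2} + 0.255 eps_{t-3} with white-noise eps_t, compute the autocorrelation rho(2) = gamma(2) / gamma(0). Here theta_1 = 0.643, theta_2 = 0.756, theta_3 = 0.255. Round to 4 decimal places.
\rho(2) = 0.4488

For an MA(q) process with theta_0 = 1, the autocovariance is
  gamma(k) = sigma^2 * sum_{i=0..q-k} theta_i * theta_{i+k},
and rho(k) = gamma(k) / gamma(0). Sigma^2 cancels.
  numerator   = (1)*(0.756) + (0.643)*(0.255) = 0.919965.
  denominator = (1)^2 + (0.643)^2 + (0.756)^2 + (0.255)^2 = 2.05001.
  rho(2) = 0.919965 / 2.05001 = 0.4488.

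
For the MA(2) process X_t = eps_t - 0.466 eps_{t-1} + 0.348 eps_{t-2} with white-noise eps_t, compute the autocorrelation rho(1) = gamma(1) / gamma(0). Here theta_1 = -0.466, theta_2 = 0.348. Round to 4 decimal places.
\rho(1) = -0.4694

For an MA(q) process with theta_0 = 1, the autocovariance is
  gamma(k) = sigma^2 * sum_{i=0..q-k} theta_i * theta_{i+k},
and rho(k) = gamma(k) / gamma(0). Sigma^2 cancels.
  numerator   = (1)*(-0.466) + (-0.466)*(0.348) = -0.628168.
  denominator = (1)^2 + (-0.466)^2 + (0.348)^2 = 1.33826.
  rho(1) = -0.628168 / 1.33826 = -0.4694.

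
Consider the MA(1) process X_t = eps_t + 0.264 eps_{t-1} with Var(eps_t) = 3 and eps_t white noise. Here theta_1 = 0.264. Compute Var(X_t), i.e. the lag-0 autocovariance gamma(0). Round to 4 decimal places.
\gamma(0) = 3.2091

For an MA(q) process X_t = eps_t + sum_i theta_i eps_{t-i} with
Var(eps_t) = sigma^2, the variance is
  gamma(0) = sigma^2 * (1 + sum_i theta_i^2).
  sum_i theta_i^2 = (0.264)^2 = 0.069696.
  gamma(0) = 3 * (1 + 0.069696) = 3 * 1.069696 = 3.209088, which rounds to 3.2091.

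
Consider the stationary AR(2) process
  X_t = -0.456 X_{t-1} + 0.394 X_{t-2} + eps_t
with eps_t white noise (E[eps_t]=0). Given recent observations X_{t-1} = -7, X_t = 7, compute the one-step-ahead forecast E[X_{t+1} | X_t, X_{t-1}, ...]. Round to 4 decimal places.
E[X_{t+1} \mid \mathcal F_t] = -5.9500

For an AR(p) model X_t = c + sum_i phi_i X_{t-i} + eps_t, the
one-step-ahead conditional mean is
  E[X_{t+1} | X_t, ...] = c + sum_i phi_i X_{t+1-i}.
Substitute known values:
  E[X_{t+1} | ...] = (-0.456) * (7) + (0.394) * (-7)
                   = -5.9500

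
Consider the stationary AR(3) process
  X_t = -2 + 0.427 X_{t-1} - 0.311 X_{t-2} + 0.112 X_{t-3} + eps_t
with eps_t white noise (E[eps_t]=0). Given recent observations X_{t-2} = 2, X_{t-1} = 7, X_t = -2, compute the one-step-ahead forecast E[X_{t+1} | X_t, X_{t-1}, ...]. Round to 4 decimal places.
E[X_{t+1} \mid \mathcal F_t] = -4.8070

For an AR(p) model X_t = c + sum_i phi_i X_{t-i} + eps_t, the
one-step-ahead conditional mean is
  E[X_{t+1} | X_t, ...] = c + sum_i phi_i X_{t+1-i}.
Substitute known values:
  E[X_{t+1} | ...] = -2 + (0.427) * (-2) + (-0.311) * (7) + (0.112) * (2)
                   = -4.8070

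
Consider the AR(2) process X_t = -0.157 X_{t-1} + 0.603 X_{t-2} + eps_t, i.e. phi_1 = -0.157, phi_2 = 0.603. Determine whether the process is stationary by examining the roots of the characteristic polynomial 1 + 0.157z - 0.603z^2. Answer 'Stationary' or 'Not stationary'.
\text{Stationary}

The AR(p) characteristic polynomial is P(z) = 1 + 0.157z - 0.603z^2.
Stationarity requires all roots to lie outside the unit circle, i.e. |z| > 1 for every root.
Set 1 + (0.157) z + (-0.603) z^2 = 0, i.e. a z^2 + b z + c = 0 with a = -0.603, b = 0.157, c = 1.
Discriminant D = b^2 - 4ac = (0.157)^2 - 4*(-0.603)*1 = 0.024649 - (-2.412) = 2.436649.
D >= 0, so the roots are real: z = (-b +/- sqrt(D)) / (2a) = (-0.157 +/- 1.560977) / (-1.206).
  z_1 = (-0.157 + 1.560977) / (-1.206) = -1.1642,   |z_1| = 1.1642.
  z_2 = (-0.157 - 1.560977) / (-1.206) = 1.4245,   |z_2| = 1.4245.
Moduli of all roots: 1.1642, 1.4245.
All moduli strictly greater than 1? Yes.
Verdict: Stationary.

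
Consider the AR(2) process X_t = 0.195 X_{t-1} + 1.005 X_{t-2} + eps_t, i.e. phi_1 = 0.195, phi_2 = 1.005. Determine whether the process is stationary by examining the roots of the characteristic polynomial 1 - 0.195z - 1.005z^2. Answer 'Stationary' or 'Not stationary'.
\text{Not stationary}

The AR(p) characteristic polynomial is P(z) = 1 - 0.195z - 1.005z^2.
Stationarity requires all roots to lie outside the unit circle, i.e. |z| > 1 for every root.
Set 1 + (-0.195) z + (-1.005) z^2 = 0, i.e. a z^2 + b z + c = 0 with a = -1.005, b = -0.195, c = 1.
Discriminant D = b^2 - 4ac = (-0.195)^2 - 4*(-1.005)*1 = 0.038025 - (-4.02) = 4.058025.
D >= 0, so the roots are real: z = (-b +/- sqrt(D)) / (2a) = (0.195 +/- 2.014454) / (-2.01).
  z_1 = (0.195 + 2.014454) / (-2.01) = -1.0992,   |z_1| = 1.0992.
  z_2 = (0.195 - 2.014454) / (-2.01) = 0.9052,   |z_2| = 0.9052.
Moduli of all roots: 1.0992, 0.9052.
All moduli strictly greater than 1? No.
Verdict: Not stationary.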